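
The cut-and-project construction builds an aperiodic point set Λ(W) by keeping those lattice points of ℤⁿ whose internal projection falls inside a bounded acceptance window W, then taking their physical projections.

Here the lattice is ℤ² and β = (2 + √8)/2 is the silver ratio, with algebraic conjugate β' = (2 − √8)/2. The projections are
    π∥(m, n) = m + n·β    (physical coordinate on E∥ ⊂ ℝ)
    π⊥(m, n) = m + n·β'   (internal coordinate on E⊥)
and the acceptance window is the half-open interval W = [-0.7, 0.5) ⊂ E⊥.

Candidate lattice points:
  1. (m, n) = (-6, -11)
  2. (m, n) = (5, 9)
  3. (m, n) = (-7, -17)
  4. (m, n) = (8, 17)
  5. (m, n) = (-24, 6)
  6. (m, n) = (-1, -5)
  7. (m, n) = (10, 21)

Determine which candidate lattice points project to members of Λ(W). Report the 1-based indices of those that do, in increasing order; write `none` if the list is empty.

Numerically β ≈ 2.414214 and β' = −1/β ≈ -0.414214.
[1] lift (-6,-11): star map gives -1.443651; window check -0.7 ≤ -1.443651 < 0.5 is false → out
[2] lift (5,9): star map gives 1.272078; window check -0.7 ≤ 1.272078 < 0.5 is false → out
[3] lift (-7,-17): star map gives 0.041631; window check -0.7 ≤ 0.041631 < 0.5 is true → IN Λ
[4] lift (8,17): star map gives 0.958369; window check -0.7 ≤ 0.958369 < 0.5 is false → out
[5] lift (-24,6): star map gives -26.485281; window check -0.7 ≤ -26.485281 < 0.5 is false → out
[6] lift (-1,-5): star map gives 1.071068; window check -0.7 ≤ 1.071068 < 0.5 is false → out
[7] lift (10,21): star map gives 1.301515; window check -0.7 ≤ 1.301515 < 0.5 is false → out

3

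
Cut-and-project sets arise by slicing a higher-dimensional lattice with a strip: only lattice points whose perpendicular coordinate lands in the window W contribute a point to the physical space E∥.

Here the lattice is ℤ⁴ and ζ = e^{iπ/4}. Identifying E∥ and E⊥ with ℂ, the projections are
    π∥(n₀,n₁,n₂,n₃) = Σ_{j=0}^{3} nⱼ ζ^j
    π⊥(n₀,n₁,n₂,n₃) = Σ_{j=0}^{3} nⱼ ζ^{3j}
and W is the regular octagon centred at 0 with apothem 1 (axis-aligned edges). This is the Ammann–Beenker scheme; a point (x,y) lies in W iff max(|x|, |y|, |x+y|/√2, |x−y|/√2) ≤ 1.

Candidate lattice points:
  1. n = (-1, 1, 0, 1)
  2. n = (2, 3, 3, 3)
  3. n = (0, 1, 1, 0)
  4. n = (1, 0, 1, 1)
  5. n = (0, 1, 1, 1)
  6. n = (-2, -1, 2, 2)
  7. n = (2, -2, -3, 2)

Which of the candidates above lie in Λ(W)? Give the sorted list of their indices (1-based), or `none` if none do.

π⊥(n) = n₀ + n₁ζ³ + n₂ζ⁶ + n₃ζ⁹ where ζ = e^{iπ/4}.
candidate 1: n = (-1, 1, 0, 1) → π⊥ ≈ (-1.000000, +1.414214); max(|x|,|y|,|x±y|/√2) = 1.707107 > 1 ⇒ ∉ W
candidate 2: n = (2, 3, 3, 3) → π⊥ ≈ (+2.000000, +1.242641); max(|x|,|y|,|x±y|/√2) = 2.292893 > 1 ⇒ ∉ W
candidate 3: n = (0, 1, 1, 0) → π⊥ ≈ (-0.707107, -0.292893); max(|x|,|y|,|x±y|/√2) = 0.707107 ≤ 1 ⇒ ∈ W
candidate 4: n = (1, 0, 1, 1) → π⊥ ≈ (+1.707107, -0.292893); max(|x|,|y|,|x±y|/√2) = 1.707107 > 1 ⇒ ∉ W
candidate 5: n = (0, 1, 1, 1) → π⊥ ≈ (+0.000000, +0.414214); max(|x|,|y|,|x±y|/√2) = 0.414214 ≤ 1 ⇒ ∈ W
candidate 6: n = (-2, -1, 2, 2) → π⊥ ≈ (+0.121320, -1.292893); max(|x|,|y|,|x±y|/√2) = 1.292893 > 1 ⇒ ∉ W
candidate 7: n = (2, -2, -3, 2) → π⊥ ≈ (+4.828427, +3.000000); max(|x|,|y|,|x±y|/√2) = 5.535534 > 1 ⇒ ∉ W

3, 5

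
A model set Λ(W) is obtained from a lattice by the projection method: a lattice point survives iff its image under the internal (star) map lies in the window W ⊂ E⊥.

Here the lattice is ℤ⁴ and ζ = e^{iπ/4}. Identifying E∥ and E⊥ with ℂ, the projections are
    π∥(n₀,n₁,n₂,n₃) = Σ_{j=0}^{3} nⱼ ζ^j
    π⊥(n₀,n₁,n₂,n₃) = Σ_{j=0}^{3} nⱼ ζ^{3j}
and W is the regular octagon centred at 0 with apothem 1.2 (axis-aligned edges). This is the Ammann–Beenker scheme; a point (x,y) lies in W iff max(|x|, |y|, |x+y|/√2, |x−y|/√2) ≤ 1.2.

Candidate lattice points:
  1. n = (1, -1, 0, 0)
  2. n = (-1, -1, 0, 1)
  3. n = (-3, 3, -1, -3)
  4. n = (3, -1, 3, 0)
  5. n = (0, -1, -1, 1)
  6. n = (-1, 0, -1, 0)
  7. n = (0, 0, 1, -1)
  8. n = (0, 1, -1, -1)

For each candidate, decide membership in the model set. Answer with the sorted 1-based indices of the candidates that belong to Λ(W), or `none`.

2

π⊥(n) = n₀ + n₁ζ³ + n₂ζ⁶ + n₃ζ⁹ where ζ = e^{iπ/4}.
#1 (1, -1, 0, 0): internal (1.707107, -0.707107); octagon support 1.707107 vs apothem 1.2 → ∉ W
#2 (-1, -1, 0, 1): internal (0.414214, 0.000000); octagon support 0.414214 vs apothem 1.2 → ∈ W
#3 (-3, 3, -1, -3): internal (-7.242641, 1.000000); octagon support 7.242641 vs apothem 1.2 → ∉ W
#4 (3, -1, 3, 0): internal (3.707107, -3.707107); octagon support 5.242641 vs apothem 1.2 → ∉ W
#5 (0, -1, -1, 1): internal (1.414214, 1.000000); octagon support 1.707107 vs apothem 1.2 → ∉ W
#6 (-1, 0, -1, 0): internal (-1.000000, 1.000000); octagon support 1.414214 vs apothem 1.2 → ∉ W
#7 (0, 0, 1, -1): internal (-0.707107, -1.707107); octagon support 1.707107 vs apothem 1.2 → ∉ W
#8 (0, 1, -1, -1): internal (-1.414214, 1.000000); octagon support 1.707107 vs apothem 1.2 → ∉ W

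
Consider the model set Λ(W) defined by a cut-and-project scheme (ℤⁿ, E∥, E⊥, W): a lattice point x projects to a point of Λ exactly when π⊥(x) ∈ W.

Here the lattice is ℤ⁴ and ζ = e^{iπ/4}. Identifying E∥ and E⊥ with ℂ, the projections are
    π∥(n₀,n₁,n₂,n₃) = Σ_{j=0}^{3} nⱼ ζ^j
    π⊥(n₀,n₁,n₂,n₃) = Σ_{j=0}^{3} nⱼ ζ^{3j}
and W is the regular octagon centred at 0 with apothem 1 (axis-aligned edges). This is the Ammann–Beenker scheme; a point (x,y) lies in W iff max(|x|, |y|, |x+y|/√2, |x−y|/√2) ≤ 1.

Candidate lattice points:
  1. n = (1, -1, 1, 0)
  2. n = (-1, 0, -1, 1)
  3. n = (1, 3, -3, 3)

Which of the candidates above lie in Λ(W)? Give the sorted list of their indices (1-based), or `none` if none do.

none

Internal map: ζ^{3j} for j=0..3 gives (1,0), (−√2/2,√2/2), (0,−1), (√2/2,√2/2).
#1 (1, -1, 1, 0): internal (1.707107, -1.707107); octagon support 2.414214 vs apothem 1 → ∉ W
#2 (-1, 0, -1, 1): internal (-0.292893, 1.707107); octagon support 1.707107 vs apothem 1 → ∉ W
#3 (1, 3, -3, 3): internal (1.000000, 7.242641); octagon support 7.242641 vs apothem 1 → ∉ W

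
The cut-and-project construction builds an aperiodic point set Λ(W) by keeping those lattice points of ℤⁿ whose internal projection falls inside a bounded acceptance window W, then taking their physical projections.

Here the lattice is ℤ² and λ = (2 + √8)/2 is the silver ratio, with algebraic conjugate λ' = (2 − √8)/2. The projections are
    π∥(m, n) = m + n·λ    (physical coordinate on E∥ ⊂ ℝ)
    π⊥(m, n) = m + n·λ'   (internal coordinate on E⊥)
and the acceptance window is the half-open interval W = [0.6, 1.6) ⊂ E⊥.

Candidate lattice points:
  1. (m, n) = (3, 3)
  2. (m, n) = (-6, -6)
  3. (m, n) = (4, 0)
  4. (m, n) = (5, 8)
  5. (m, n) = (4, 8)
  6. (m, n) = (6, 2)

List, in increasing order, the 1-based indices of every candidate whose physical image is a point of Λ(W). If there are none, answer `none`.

Numerically λ ≈ 2.41421 and λ' = −1/λ ≈ -0.41421.
candidate 1: (m,n)=(3,3) → π∥ = 3+3·λ ≈ 10.24264, π⊥ = 3+3·λ' ≈ 1.75736 ∉ [0.6, 1.6) ⇒ out
candidate 2: (m,n)=(-6,-6) → π∥ = -6-6·λ ≈ -20.48528, π⊥ = -6-6·λ' ≈ -3.51472 ∉ [0.6, 1.6) ⇒ out
candidate 3: (m,n)=(4,0) → π∥ = 4+0·λ ≈ 4.00000, π⊥ = 4+0·λ' ≈ 4.00000 ∉ [0.6, 1.6) ⇒ out
candidate 4: (m,n)=(5,8) → π∥ = 5+8·λ ≈ 24.31371, π⊥ = 5+8·λ' ≈ 1.68629 ∉ [0.6, 1.6) ⇒ out
candidate 5: (m,n)=(4,8) → π∥ = 4+8·λ ≈ 23.31371, π⊥ = 4+8·λ' ≈ 0.68629 ∈ [0.6, 1.6) ⇒ IN Λ
candidate 6: (m,n)=(6,2) → π∥ = 6+2·λ ≈ 10.82843, π⊥ = 6+2·λ' ≈ 5.17157 ∉ [0.6, 1.6) ⇒ out

5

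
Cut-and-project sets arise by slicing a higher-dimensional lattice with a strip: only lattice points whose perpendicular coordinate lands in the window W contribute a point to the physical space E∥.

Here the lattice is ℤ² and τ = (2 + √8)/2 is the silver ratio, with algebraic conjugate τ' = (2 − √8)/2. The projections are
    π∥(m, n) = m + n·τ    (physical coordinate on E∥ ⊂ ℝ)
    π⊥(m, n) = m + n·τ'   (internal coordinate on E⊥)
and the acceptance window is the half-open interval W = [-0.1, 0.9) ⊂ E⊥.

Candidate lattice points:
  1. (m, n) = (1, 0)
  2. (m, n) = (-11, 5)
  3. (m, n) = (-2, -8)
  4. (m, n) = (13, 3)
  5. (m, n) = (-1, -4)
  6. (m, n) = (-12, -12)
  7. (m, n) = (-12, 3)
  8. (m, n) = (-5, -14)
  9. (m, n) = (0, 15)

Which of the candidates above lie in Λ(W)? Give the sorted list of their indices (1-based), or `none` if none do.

Compute τ' = (2−√8)/2 = -0.41421, so π⊥(m,n) = m -0.41421·n.
candidate 1: (m,n)=(1,0) → π∥ = 1+0·τ ≈ 1.00000, π⊥ = 1+0·τ' ≈ 1.00000 ∉ [-0.1, 0.9) ⇒ out
candidate 2: (m,n)=(-11,5) → π∥ = -11+5·τ ≈ 1.07107, π⊥ = -11+5·τ' ≈ -13.07107 ∉ [-0.1, 0.9) ⇒ out
candidate 3: (m,n)=(-2,-8) → π∥ = -2-8·τ ≈ -21.31371, π⊥ = -2-8·τ' ≈ 1.31371 ∉ [-0.1, 0.9) ⇒ out
candidate 4: (m,n)=(13,3) → π∥ = 13+3·τ ≈ 20.24264, π⊥ = 13+3·τ' ≈ 11.75736 ∉ [-0.1, 0.9) ⇒ out
candidate 5: (m,n)=(-1,-4) → π∥ = -1-4·τ ≈ -10.65685, π⊥ = -1-4·τ' ≈ 0.65685 ∈ [-0.1, 0.9) ⇒ IN Λ
candidate 6: (m,n)=(-12,-12) → π∥ = -12-12·τ ≈ -40.97056, π⊥ = -12-12·τ' ≈ -7.02944 ∉ [-0.1, 0.9) ⇒ out
candidate 7: (m,n)=(-12,3) → π∥ = -12+3·τ ≈ -4.75736, π⊥ = -12+3·τ' ≈ -13.24264 ∉ [-0.1, 0.9) ⇒ out
candidate 8: (m,n)=(-5,-14) → π∥ = -5-14·τ ≈ -38.79899, π⊥ = -5-14·τ' ≈ 0.79899 ∈ [-0.1, 0.9) ⇒ IN Λ
candidate 9: (m,n)=(0,15) → π∥ = 0+15·τ ≈ 36.21320, π⊥ = 0+15·τ' ≈ -6.21320 ∉ [-0.1, 0.9) ⇒ out

5, 8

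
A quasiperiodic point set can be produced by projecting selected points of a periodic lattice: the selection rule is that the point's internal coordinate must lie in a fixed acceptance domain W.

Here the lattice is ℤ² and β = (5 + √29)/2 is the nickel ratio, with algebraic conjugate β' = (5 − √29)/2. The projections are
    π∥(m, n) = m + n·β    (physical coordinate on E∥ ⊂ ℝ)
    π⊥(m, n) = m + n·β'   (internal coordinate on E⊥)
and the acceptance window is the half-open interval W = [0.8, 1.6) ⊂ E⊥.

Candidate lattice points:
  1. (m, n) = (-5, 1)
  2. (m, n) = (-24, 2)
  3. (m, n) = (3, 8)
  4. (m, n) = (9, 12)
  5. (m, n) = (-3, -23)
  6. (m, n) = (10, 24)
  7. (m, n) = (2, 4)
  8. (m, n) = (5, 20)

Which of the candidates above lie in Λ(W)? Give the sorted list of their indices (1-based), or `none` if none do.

Compute β' = (5−√29)/2 = -0.1926, so π⊥(m,n) = m -0.1926·n.
[1] lift (-5,1): star map gives -5.1926; window check 0.8 ≤ -5.1926 < 1.6 is false → out
[2] lift (-24,2): star map gives -24.3852; window check 0.8 ≤ -24.3852 < 1.6 is false → out
[3] lift (3,8): star map gives 1.4593; window check 0.8 ≤ 1.4593 < 1.6 is true → IN Λ
[4] lift (9,12): star map gives 6.6890; window check 0.8 ≤ 6.6890 < 1.6 is false → out
[5] lift (-3,-23): star map gives 1.4294; window check 0.8 ≤ 1.4294 < 1.6 is true → IN Λ
[6] lift (10,24): star map gives 5.3780; window check 0.8 ≤ 5.3780 < 1.6 is false → out
[7] lift (2,4): star map gives 1.2297; window check 0.8 ≤ 1.2297 < 1.6 is true → IN Λ
[8] lift (5,20): star map gives 1.1484; window check 0.8 ≤ 1.1484 < 1.6 is true → IN Λ

3, 5, 7, 8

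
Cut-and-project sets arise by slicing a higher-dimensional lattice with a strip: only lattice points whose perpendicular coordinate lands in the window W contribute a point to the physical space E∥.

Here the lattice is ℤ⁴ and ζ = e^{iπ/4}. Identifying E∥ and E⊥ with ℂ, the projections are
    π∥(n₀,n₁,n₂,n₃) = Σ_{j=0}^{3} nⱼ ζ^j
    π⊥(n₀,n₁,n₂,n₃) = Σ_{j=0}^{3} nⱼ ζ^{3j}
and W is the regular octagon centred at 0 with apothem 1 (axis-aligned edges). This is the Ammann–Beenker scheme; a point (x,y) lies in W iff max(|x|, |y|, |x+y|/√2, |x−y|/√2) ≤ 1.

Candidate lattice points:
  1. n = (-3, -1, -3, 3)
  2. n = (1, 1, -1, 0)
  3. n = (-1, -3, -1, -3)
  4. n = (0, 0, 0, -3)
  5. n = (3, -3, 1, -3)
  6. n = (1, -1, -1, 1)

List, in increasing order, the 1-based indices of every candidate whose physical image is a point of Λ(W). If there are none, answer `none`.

none

With ζ = e^{iπ/4} the internal vectors are ζ^0,ζ^3,ζ^6,ζ^9.
candidate 1: n = (-3, -1, -3, 3) → π⊥ ≈ (-0.17157, +4.41421); max(|x|,|y|,|x±y|/√2) = 4.41421 > 1 ⇒ ∉ W
candidate 2: n = (1, 1, -1, 0) → π⊥ ≈ (+0.29289, +1.70711); max(|x|,|y|,|x±y|/√2) = 1.70711 > 1 ⇒ ∉ W
candidate 3: n = (-1, -3, -1, -3) → π⊥ ≈ (-1.00000, -3.24264); max(|x|,|y|,|x±y|/√2) = 3.24264 > 1 ⇒ ∉ W
candidate 4: n = (0, 0, 0, -3) → π⊥ ≈ (-2.12132, -2.12132); max(|x|,|y|,|x±y|/√2) = 3.00000 > 1 ⇒ ∉ W
candidate 5: n = (3, -3, 1, -3) → π⊥ ≈ (+3.00000, -5.24264); max(|x|,|y|,|x±y|/√2) = 5.82843 > 1 ⇒ ∉ W
candidate 6: n = (1, -1, -1, 1) → π⊥ ≈ (+2.41421, +1.00000); max(|x|,|y|,|x±y|/√2) = 2.41421 > 1 ⇒ ∉ W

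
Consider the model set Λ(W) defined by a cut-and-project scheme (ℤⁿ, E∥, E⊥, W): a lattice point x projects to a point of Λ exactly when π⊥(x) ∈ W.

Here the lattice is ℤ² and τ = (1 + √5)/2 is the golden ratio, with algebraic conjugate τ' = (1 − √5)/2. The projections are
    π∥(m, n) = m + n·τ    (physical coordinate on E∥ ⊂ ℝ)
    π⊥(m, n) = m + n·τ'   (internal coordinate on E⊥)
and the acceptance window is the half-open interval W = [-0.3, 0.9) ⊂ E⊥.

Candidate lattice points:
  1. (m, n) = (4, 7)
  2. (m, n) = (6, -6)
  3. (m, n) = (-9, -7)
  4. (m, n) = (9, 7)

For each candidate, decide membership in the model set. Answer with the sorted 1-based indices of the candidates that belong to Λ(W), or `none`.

none

τ' = (1−√5)/2 ≈ -0.61803.
#1 (4,7): internal coord 4 + (7)·τ' = -0.32624; -0.32624 ∉ [-0.3, 0.9) → out
#2 (6,-6): internal coord 6 + (-6)·τ' = +9.70820; +9.70820 ∉ [-0.3, 0.9) → out
#3 (-9,-7): internal coord -9 + (-7)·τ' = -4.67376; -4.67376 ∉ [-0.3, 0.9) → out
#4 (9,7): internal coord 9 + (7)·τ' = +4.67376; +4.67376 ∉ [-0.3, 0.9) → out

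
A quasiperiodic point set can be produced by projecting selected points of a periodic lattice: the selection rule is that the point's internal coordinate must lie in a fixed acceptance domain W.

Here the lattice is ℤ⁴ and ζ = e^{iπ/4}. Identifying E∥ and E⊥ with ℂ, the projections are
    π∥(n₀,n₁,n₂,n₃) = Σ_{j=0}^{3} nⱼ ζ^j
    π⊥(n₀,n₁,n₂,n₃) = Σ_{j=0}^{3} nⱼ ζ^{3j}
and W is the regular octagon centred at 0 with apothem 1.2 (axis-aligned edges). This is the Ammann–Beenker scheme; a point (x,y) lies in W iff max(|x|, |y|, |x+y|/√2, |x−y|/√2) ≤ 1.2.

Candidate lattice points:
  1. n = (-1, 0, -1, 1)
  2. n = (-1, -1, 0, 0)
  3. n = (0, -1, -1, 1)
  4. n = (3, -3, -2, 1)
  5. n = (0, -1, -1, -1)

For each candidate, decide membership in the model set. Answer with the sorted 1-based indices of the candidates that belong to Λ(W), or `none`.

2, 5

Internal map: ζ^{3j} for j=0..3 gives (1,0), (−√2/2,√2/2), (0,−1), (√2/2,√2/2).
#1 (-1, 0, -1, 1): internal (-0.2929, 1.7071); octagon support 1.7071 vs apothem 1.2 → ∉ W
#2 (-1, -1, 0, 0): internal (-0.2929, -0.7071); octagon support 0.7071 vs apothem 1.2 → ∈ W
#3 (0, -1, -1, 1): internal (1.4142, 1.0000); octagon support 1.7071 vs apothem 1.2 → ∉ W
#4 (3, -3, -2, 1): internal (5.8284, 0.5858); octagon support 5.8284 vs apothem 1.2 → ∉ W
#5 (0, -1, -1, -1): internal (0.0000, -0.4142); octagon support 0.4142 vs apothem 1.2 → ∈ W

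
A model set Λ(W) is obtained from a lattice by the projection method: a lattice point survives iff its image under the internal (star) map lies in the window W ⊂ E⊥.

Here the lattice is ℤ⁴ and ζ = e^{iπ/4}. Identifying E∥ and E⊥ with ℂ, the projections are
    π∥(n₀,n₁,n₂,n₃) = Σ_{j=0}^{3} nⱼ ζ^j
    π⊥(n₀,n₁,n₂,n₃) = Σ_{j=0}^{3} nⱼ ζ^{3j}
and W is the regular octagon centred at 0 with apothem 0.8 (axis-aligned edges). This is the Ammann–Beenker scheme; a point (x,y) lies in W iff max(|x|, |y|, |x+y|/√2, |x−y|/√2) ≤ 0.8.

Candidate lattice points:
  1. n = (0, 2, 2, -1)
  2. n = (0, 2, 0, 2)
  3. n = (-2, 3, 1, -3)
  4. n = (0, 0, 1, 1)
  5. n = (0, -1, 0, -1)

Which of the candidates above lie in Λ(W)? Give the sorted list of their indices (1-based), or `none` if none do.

4

Internal map: ζ^{3j} for j=0..3 gives (1,0), (−√2/2,√2/2), (0,−1), (√2/2,√2/2).
candidate 1: n = (0, 2, 2, -1) → π⊥ ≈ (-2.1213, -1.2929); max(|x|,|y|,|x±y|/√2) = 2.4142 > 0.8 ⇒ ∉ W
candidate 2: n = (0, 2, 0, 2) → π⊥ ≈ (+0.0000, +2.8284); max(|x|,|y|,|x±y|/√2) = 2.8284 > 0.8 ⇒ ∉ W
candidate 3: n = (-2, 3, 1, -3) → π⊥ ≈ (-6.2426, -1.0000); max(|x|,|y|,|x±y|/√2) = 6.2426 > 0.8 ⇒ ∉ W
candidate 4: n = (0, 0, 1, 1) → π⊥ ≈ (+0.7071, -0.2929); max(|x|,|y|,|x±y|/√2) = 0.7071 ≤ 0.8 ⇒ ∈ W
candidate 5: n = (0, -1, 0, -1) → π⊥ ≈ (+0.0000, -1.4142); max(|x|,|y|,|x±y|/√2) = 1.4142 > 0.8 ⇒ ∉ W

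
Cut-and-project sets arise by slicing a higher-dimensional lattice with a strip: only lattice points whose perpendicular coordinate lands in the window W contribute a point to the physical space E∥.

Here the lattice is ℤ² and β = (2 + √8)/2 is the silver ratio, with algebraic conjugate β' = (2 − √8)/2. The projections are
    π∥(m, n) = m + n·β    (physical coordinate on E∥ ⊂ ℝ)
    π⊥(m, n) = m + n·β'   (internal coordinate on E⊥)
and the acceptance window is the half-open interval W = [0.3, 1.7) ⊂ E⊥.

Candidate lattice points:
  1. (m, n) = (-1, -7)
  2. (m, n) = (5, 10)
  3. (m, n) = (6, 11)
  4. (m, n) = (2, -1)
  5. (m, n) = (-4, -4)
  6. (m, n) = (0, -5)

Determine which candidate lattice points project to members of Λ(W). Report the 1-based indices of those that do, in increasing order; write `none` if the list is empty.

Compute β' = (2−√8)/2 = -0.414214, so π⊥(m,n) = m -0.414214·n.
#1 (-1,-7): internal coord -1 + (-7)·β' = +1.899495; +1.899495 ∉ [0.3, 1.7) → out
#2 (5,10): internal coord 5 + (10)·β' = +0.857864; +0.857864 ∈ [0.3, 1.7) → IN Λ
#3 (6,11): internal coord 6 + (11)·β' = +1.443651; +1.443651 ∈ [0.3, 1.7) → IN Λ
#4 (2,-1): internal coord 2 + (-1)·β' = +2.414214; +2.414214 ∉ [0.3, 1.7) → out
#5 (-4,-4): internal coord -4 + (-4)·β' = -2.343146; -2.343146 ∉ [0.3, 1.7) → out
#6 (0,-5): internal coord 0 + (-5)·β' = +2.071068; +2.071068 ∉ [0.3, 1.7) → out

2, 3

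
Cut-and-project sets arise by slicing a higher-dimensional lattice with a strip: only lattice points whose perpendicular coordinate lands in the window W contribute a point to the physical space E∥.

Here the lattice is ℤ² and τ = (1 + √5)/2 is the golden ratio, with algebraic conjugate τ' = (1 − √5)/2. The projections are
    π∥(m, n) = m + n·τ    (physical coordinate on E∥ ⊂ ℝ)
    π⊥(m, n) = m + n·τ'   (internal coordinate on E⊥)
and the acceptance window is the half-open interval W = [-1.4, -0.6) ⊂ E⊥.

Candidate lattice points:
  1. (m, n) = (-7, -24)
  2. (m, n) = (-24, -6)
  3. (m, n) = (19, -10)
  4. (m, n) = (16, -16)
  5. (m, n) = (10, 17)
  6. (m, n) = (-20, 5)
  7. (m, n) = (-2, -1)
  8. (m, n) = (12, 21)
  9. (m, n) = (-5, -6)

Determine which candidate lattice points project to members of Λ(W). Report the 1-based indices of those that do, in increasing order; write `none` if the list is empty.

Numerically τ ≈ 1.61803 and τ' = −1/τ ≈ -0.61803.
#1 (-7,-24): internal coord -7 + (-24)·τ' = +7.83282; +7.83282 ∉ [-1.4, -0.6) → out
#2 (-24,-6): internal coord -24 + (-6)·τ' = -20.29180; -20.29180 ∉ [-1.4, -0.6) → out
#3 (19,-10): internal coord 19 + (-10)·τ' = +25.18034; +25.18034 ∉ [-1.4, -0.6) → out
#4 (16,-16): internal coord 16 + (-16)·τ' = +25.88854; +25.88854 ∉ [-1.4, -0.6) → out
#5 (10,17): internal coord 10 + (17)·τ' = -0.50658; -0.50658 ∉ [-1.4, -0.6) → out
#6 (-20,5): internal coord -20 + (5)·τ' = -23.09017; -23.09017 ∉ [-1.4, -0.6) → out
#7 (-2,-1): internal coord -2 + (-1)·τ' = -1.38197; -1.38197 ∈ [-1.4, -0.6) → IN Λ
#8 (12,21): internal coord 12 + (21)·τ' = -0.97871; -0.97871 ∈ [-1.4, -0.6) → IN Λ
#9 (-5,-6): internal coord -5 + (-6)·τ' = -1.29180; -1.29180 ∈ [-1.4, -0.6) → IN Λ

7, 8, 9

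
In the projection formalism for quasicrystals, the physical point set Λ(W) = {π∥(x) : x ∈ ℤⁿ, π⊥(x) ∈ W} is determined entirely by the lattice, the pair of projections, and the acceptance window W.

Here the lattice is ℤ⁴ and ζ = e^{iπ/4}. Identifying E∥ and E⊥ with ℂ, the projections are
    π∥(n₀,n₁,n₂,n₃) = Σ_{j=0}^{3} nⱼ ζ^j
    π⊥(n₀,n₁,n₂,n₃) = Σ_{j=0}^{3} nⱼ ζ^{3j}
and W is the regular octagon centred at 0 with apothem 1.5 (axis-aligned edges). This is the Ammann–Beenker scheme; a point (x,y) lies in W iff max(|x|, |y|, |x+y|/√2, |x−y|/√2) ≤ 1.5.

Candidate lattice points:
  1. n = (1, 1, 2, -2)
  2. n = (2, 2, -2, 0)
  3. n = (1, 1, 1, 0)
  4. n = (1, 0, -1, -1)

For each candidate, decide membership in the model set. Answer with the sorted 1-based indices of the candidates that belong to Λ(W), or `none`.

3, 4

π⊥(n) = n₀ + n₁ζ³ + n₂ζ⁶ + n₃ζ⁹ where ζ = e^{iπ/4}.
#1 (1, 1, 2, -2): internal (-1.12132, -2.70711); octagon support 2.70711 vs apothem 1.5 → ∉ W
#2 (2, 2, -2, 0): internal (0.58579, 3.41421); octagon support 3.41421 vs apothem 1.5 → ∉ W
#3 (1, 1, 1, 0): internal (0.29289, -0.29289); octagon support 0.41421 vs apothem 1.5 → ∈ W
#4 (1, 0, -1, -1): internal (0.29289, 0.29289); octagon support 0.41421 vs apothem 1.5 → ∈ W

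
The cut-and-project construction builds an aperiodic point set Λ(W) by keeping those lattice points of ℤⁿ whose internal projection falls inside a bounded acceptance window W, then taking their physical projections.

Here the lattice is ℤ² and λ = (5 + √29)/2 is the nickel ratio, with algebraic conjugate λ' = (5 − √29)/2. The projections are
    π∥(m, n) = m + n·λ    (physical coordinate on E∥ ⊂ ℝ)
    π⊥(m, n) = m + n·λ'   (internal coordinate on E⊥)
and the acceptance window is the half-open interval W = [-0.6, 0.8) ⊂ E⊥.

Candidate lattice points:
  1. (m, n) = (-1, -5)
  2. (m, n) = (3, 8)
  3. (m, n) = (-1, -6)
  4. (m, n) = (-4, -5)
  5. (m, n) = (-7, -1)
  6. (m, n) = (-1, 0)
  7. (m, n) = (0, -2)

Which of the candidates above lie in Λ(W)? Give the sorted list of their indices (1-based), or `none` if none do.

1, 3, 7

λ' = (5−√29)/2 ≈ -0.192582.
[1] lift (-1,-5): star map gives -0.037088; window check -0.6 ≤ -0.037088 < 0.8 is true → IN Λ
[2] lift (3,8): star map gives 1.459341; window check -0.6 ≤ 1.459341 < 0.8 is false → out
[3] lift (-1,-6): star map gives 0.155494; window check -0.6 ≤ 0.155494 < 0.8 is true → IN Λ
[4] lift (-4,-5): star map gives -3.037088; window check -0.6 ≤ -3.037088 < 0.8 is false → out
[5] lift (-7,-1): star map gives -6.807418; window check -0.6 ≤ -6.807418 < 0.8 is false → out
[6] lift (-1,0): star map gives -1.000000; window check -0.6 ≤ -1.000000 < 0.8 is false → out
[7] lift (0,-2): star map gives 0.385165; window check -0.6 ≤ 0.385165 < 0.8 is true → IN Λ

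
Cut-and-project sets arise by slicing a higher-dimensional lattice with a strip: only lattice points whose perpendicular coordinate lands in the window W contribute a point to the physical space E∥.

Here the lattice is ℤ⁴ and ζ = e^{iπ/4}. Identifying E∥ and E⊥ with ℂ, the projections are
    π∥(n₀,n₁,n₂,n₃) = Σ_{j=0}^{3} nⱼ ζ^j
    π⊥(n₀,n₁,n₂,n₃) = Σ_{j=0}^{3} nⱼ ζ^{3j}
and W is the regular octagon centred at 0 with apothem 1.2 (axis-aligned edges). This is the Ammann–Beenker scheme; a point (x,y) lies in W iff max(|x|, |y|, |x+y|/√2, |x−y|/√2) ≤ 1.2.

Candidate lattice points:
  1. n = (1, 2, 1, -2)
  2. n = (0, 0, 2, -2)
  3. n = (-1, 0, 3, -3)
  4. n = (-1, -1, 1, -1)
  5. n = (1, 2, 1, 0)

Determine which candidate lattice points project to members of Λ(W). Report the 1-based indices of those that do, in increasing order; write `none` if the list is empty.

Internal map: ζ^{3j} for j=0..3 gives (1,0), (−√2/2,√2/2), (0,−1), (√2/2,√2/2).
candidate 1: n = (1, 2, 1, -2) → π⊥ ≈ (-1.8284, -1.0000); max(|x|,|y|,|x±y|/√2) = 2.0000 > 1.2 ⇒ ∉ W
candidate 2: n = (0, 0, 2, -2) → π⊥ ≈ (-1.4142, -3.4142); max(|x|,|y|,|x±y|/√2) = 3.4142 > 1.2 ⇒ ∉ W
candidate 3: n = (-1, 0, 3, -3) → π⊥ ≈ (-3.1213, -5.1213); max(|x|,|y|,|x±y|/√2) = 5.8284 > 1.2 ⇒ ∉ W
candidate 4: n = (-1, -1, 1, -1) → π⊥ ≈ (-1.0000, -2.4142); max(|x|,|y|,|x±y|/√2) = 2.4142 > 1.2 ⇒ ∉ W
candidate 5: n = (1, 2, 1, 0) → π⊥ ≈ (-0.4142, +0.4142); max(|x|,|y|,|x±y|/√2) = 0.5858 ≤ 1.2 ⇒ ∈ W

5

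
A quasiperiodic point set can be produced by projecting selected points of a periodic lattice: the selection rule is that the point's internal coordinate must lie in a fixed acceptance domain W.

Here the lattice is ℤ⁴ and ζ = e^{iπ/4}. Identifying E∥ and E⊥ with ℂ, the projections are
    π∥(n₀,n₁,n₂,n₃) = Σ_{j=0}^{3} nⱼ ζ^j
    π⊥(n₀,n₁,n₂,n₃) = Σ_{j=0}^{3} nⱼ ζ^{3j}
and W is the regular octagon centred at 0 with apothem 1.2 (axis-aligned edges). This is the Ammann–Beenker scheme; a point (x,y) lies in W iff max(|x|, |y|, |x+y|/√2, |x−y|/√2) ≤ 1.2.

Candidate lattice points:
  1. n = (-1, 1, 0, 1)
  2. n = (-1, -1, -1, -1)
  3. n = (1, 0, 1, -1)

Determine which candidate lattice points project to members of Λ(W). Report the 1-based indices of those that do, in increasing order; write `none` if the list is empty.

2

With ζ = e^{iπ/4} the internal vectors are ζ^0,ζ^3,ζ^6,ζ^9.
#1 (-1, 1, 0, 1): internal (-1.0000, 1.4142); octagon support 1.7071 vs apothem 1.2 → ∉ W
#2 (-1, -1, -1, -1): internal (-1.0000, -0.4142); octagon support 1.0000 vs apothem 1.2 → ∈ W
#3 (1, 0, 1, -1): internal (0.2929, -1.7071); octagon support 1.7071 vs apothem 1.2 → ∉ W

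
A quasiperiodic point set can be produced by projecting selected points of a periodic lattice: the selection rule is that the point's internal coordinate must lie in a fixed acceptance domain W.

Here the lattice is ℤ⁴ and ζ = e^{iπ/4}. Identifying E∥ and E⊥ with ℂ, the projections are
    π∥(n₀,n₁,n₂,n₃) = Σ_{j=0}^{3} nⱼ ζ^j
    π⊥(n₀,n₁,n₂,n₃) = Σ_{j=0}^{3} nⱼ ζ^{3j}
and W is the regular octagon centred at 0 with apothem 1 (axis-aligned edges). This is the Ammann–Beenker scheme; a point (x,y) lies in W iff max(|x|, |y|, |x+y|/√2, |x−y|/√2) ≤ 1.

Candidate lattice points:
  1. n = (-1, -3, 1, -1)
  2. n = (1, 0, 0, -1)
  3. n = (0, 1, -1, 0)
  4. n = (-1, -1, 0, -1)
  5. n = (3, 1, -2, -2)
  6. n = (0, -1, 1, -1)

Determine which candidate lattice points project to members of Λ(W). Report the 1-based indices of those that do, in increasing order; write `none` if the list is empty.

2

π⊥(n) = n₀ + n₁ζ³ + n₂ζ⁶ + n₃ζ⁹ where ζ = e^{iπ/4}.
candidate 1: n = (-1, -3, 1, -1) → π⊥ ≈ (+0.414214, -3.828427); max(|x|,|y|,|x±y|/√2) = 3.828427 > 1 ⇒ ∉ W
candidate 2: n = (1, 0, 0, -1) → π⊥ ≈ (+0.292893, -0.707107); max(|x|,|y|,|x±y|/√2) = 0.707107 ≤ 1 ⇒ ∈ W
candidate 3: n = (0, 1, -1, 0) → π⊥ ≈ (-0.707107, +1.707107); max(|x|,|y|,|x±y|/√2) = 1.707107 > 1 ⇒ ∉ W
candidate 4: n = (-1, -1, 0, -1) → π⊥ ≈ (-1.000000, -1.414214); max(|x|,|y|,|x±y|/√2) = 1.707107 > 1 ⇒ ∉ W
candidate 5: n = (3, 1, -2, -2) → π⊥ ≈ (+0.878680, +1.292893); max(|x|,|y|,|x±y|/√2) = 1.535534 > 1 ⇒ ∉ W
candidate 6: n = (0, -1, 1, -1) → π⊥ ≈ (+0.000000, -2.414214); max(|x|,|y|,|x±y|/√2) = 2.414214 > 1 ⇒ ∉ W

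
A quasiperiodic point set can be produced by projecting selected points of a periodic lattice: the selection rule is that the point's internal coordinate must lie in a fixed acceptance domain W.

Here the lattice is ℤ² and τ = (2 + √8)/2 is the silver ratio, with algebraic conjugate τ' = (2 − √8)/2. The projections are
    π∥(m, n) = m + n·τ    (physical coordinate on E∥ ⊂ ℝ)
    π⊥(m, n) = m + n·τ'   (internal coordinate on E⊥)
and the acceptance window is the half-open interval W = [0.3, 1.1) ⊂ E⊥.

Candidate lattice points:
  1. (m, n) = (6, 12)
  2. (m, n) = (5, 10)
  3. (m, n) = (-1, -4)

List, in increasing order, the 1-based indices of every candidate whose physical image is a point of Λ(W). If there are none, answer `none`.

1, 2, 3

Numerically τ ≈ 2.4142 and τ' = −1/τ ≈ -0.4142.
candidate 1: (m,n)=(6,12) → π∥ = 6+12·τ ≈ 34.9706, π⊥ = 6+12·τ' ≈ 1.0294 ∈ [0.3, 1.1) ⇒ IN Λ
candidate 2: (m,n)=(5,10) → π∥ = 5+10·τ ≈ 29.1421, π⊥ = 5+10·τ' ≈ 0.8579 ∈ [0.3, 1.1) ⇒ IN Λ
candidate 3: (m,n)=(-1,-4) → π∥ = -1-4·τ ≈ -10.6569, π⊥ = -1-4·τ' ≈ 0.6569 ∈ [0.3, 1.1) ⇒ IN Λ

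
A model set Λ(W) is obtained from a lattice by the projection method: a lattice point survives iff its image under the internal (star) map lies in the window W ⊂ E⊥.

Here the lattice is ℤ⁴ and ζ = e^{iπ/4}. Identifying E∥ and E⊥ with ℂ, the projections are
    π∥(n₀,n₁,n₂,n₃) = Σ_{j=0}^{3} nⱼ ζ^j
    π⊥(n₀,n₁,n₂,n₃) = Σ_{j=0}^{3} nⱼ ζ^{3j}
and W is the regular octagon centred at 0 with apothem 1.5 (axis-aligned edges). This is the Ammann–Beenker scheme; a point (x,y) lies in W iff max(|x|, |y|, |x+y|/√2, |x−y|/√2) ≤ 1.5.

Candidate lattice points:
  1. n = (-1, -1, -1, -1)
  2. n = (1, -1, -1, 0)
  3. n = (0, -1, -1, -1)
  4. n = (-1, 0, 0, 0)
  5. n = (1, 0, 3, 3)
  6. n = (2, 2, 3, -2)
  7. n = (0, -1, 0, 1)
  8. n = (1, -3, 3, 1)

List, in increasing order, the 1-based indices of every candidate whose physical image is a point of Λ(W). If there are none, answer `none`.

π⊥(n) = n₀ + n₁ζ³ + n₂ζ⁶ + n₃ζ⁹ where ζ = e^{iπ/4}.
candidate 1: n = (-1, -1, -1, -1) → π⊥ ≈ (-1.00000, -0.41421); max(|x|,|y|,|x±y|/√2) = 1.00000 ≤ 1.5 ⇒ ∈ W
candidate 2: n = (1, -1, -1, 0) → π⊥ ≈ (+1.70711, +0.29289); max(|x|,|y|,|x±y|/√2) = 1.70711 > 1.5 ⇒ ∉ W
candidate 3: n = (0, -1, -1, -1) → π⊥ ≈ (+0.00000, -0.41421); max(|x|,|y|,|x±y|/√2) = 0.41421 ≤ 1.5 ⇒ ∈ W
candidate 4: n = (-1, 0, 0, 0) → π⊥ ≈ (-1.00000, +0.00000); max(|x|,|y|,|x±y|/√2) = 1.00000 ≤ 1.5 ⇒ ∈ W
candidate 5: n = (1, 0, 3, 3) → π⊥ ≈ (+3.12132, -0.87868); max(|x|,|y|,|x±y|/√2) = 3.12132 > 1.5 ⇒ ∉ W
candidate 6: n = (2, 2, 3, -2) → π⊥ ≈ (-0.82843, -3.00000); max(|x|,|y|,|x±y|/√2) = 3.00000 > 1.5 ⇒ ∉ W
candidate 7: n = (0, -1, 0, 1) → π⊥ ≈ (+1.41421, +0.00000); max(|x|,|y|,|x±y|/√2) = 1.41421 ≤ 1.5 ⇒ ∈ W
candidate 8: n = (1, -3, 3, 1) → π⊥ ≈ (+3.82843, -4.41421); max(|x|,|y|,|x±y|/√2) = 5.82843 > 1.5 ⇒ ∉ W

1, 3, 4, 7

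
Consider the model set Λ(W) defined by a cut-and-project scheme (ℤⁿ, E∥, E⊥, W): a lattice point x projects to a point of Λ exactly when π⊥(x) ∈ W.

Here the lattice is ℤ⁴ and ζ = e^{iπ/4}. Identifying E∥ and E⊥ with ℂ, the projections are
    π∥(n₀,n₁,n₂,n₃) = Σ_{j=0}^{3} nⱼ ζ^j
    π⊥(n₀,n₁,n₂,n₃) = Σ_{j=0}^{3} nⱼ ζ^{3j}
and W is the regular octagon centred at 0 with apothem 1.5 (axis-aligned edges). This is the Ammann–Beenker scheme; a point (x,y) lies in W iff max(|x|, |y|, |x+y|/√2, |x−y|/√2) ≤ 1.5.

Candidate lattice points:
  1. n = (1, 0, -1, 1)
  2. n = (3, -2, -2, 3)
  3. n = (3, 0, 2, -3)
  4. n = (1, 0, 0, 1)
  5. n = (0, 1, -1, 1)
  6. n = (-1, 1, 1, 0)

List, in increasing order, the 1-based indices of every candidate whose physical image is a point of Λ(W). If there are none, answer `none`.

π⊥(n) = n₀ + n₁ζ³ + n₂ζ⁶ + n₃ζ⁹ where ζ = e^{iπ/4}.
candidate 1: n = (1, 0, -1, 1) → π⊥ ≈ (+1.7071, +1.7071); max(|x|,|y|,|x±y|/√2) = 2.4142 > 1.5 ⇒ ∉ W
candidate 2: n = (3, -2, -2, 3) → π⊥ ≈ (+6.5355, +2.7071); max(|x|,|y|,|x±y|/√2) = 6.5355 > 1.5 ⇒ ∉ W
candidate 3: n = (3, 0, 2, -3) → π⊥ ≈ (+0.8787, -4.1213); max(|x|,|y|,|x±y|/√2) = 4.1213 > 1.5 ⇒ ∉ W
candidate 4: n = (1, 0, 0, 1) → π⊥ ≈ (+1.7071, +0.7071); max(|x|,|y|,|x±y|/√2) = 1.7071 > 1.5 ⇒ ∉ W
candidate 5: n = (0, 1, -1, 1) → π⊥ ≈ (+0.0000, +2.4142); max(|x|,|y|,|x±y|/√2) = 2.4142 > 1.5 ⇒ ∉ W
candidate 6: n = (-1, 1, 1, 0) → π⊥ ≈ (-1.7071, -0.2929); max(|x|,|y|,|x±y|/√2) = 1.7071 > 1.5 ⇒ ∉ W

none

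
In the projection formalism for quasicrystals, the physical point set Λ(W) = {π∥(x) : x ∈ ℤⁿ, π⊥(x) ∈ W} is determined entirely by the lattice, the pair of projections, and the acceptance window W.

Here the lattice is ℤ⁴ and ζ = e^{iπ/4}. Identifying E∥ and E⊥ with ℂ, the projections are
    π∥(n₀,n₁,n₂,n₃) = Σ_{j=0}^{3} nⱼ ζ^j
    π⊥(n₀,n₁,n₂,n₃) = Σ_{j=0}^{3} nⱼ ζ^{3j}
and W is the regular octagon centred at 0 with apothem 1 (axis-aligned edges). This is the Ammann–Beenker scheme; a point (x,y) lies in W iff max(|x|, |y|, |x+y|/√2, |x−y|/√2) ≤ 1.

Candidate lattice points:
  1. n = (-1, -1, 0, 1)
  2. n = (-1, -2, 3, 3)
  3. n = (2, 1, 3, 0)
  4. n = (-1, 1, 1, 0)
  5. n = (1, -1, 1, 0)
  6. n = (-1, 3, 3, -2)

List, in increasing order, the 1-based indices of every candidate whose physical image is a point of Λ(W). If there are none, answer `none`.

With ζ = e^{iπ/4} the internal vectors are ζ^0,ζ^3,ζ^6,ζ^9.
candidate 1: n = (-1, -1, 0, 1) → π⊥ ≈ (+0.4142, +0.0000); max(|x|,|y|,|x±y|/√2) = 0.4142 ≤ 1 ⇒ ∈ W
candidate 2: n = (-1, -2, 3, 3) → π⊥ ≈ (+2.5355, -2.2929); max(|x|,|y|,|x±y|/√2) = 3.4142 > 1 ⇒ ∉ W
candidate 3: n = (2, 1, 3, 0) → π⊥ ≈ (+1.2929, -2.2929); max(|x|,|y|,|x±y|/√2) = 2.5355 > 1 ⇒ ∉ W
candidate 4: n = (-1, 1, 1, 0) → π⊥ ≈ (-1.7071, -0.2929); max(|x|,|y|,|x±y|/√2) = 1.7071 > 1 ⇒ ∉ W
candidate 5: n = (1, -1, 1, 0) → π⊥ ≈ (+1.7071, -1.7071); max(|x|,|y|,|x±y|/√2) = 2.4142 > 1 ⇒ ∉ W
candidate 6: n = (-1, 3, 3, -2) → π⊥ ≈ (-4.5355, -2.2929); max(|x|,|y|,|x±y|/√2) = 4.8284 > 1 ⇒ ∉ W

1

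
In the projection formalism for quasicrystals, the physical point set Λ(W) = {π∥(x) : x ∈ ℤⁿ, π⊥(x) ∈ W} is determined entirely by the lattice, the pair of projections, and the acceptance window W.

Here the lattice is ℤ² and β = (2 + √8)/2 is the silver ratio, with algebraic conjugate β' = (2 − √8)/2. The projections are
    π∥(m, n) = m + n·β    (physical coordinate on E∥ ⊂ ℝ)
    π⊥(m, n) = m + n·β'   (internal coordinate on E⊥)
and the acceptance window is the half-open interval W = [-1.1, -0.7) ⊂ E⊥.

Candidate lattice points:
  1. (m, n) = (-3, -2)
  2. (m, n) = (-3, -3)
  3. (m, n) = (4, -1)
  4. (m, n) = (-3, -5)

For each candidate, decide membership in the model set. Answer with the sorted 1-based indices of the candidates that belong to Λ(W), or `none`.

4

Numerically β ≈ 2.414214 and β' = −1/β ≈ -0.414214.
candidate 1: (m,n)=(-3,-2) → π∥ = -3-2·β ≈ -7.828427, π⊥ = -3-2·β' ≈ -2.171573 ∉ [-1.1, -0.7) ⇒ out
candidate 2: (m,n)=(-3,-3) → π∥ = -3-3·β ≈ -10.242641, π⊥ = -3-3·β' ≈ -1.757359 ∉ [-1.1, -0.7) ⇒ out
candidate 3: (m,n)=(4,-1) → π∥ = 4-1·β ≈ 1.585786, π⊥ = 4-1·β' ≈ 4.414214 ∉ [-1.1, -0.7) ⇒ out
candidate 4: (m,n)=(-3,-5) → π∥ = -3-5·β ≈ -15.071068, π⊥ = -3-5·β' ≈ -0.928932 ∈ [-1.1, -0.7) ⇒ IN Λ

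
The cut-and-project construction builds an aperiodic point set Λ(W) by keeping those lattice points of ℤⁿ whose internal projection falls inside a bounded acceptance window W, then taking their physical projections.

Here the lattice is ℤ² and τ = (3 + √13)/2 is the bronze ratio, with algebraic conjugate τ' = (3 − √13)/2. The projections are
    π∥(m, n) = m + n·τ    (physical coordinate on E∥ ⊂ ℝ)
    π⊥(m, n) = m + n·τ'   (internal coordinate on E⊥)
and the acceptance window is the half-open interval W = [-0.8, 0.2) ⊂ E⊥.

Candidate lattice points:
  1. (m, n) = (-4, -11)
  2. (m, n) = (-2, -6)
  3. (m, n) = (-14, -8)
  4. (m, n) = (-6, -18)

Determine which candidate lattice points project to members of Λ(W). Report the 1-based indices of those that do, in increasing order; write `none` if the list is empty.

τ' = (3−√13)/2 ≈ -0.3028.
#1 (-4,-11): internal coord -4 + (-11)·τ' = -0.6695; -0.6695 ∈ [-0.8, 0.2) → IN Λ
#2 (-2,-6): internal coord -2 + (-6)·τ' = -0.1833; -0.1833 ∈ [-0.8, 0.2) → IN Λ
#3 (-14,-8): internal coord -14 + (-8)·τ' = -11.5778; -11.5778 ∉ [-0.8, 0.2) → out
#4 (-6,-18): internal coord -6 + (-18)·τ' = -0.5500; -0.5500 ∈ [-0.8, 0.2) → IN Λ

1, 2, 4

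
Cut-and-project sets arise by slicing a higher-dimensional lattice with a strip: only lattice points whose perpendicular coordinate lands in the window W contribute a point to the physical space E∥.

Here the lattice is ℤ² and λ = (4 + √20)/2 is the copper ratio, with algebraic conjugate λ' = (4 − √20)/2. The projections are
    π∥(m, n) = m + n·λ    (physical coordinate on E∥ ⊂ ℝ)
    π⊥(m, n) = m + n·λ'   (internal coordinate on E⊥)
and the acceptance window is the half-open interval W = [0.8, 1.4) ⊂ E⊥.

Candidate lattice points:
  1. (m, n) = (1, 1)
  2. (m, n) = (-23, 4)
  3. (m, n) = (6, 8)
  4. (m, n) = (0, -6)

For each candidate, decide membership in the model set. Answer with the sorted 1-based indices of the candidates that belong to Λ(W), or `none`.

none

Numerically λ ≈ 4.23607 and λ' = −1/λ ≈ -0.23607.
candidate 1: (m,n)=(1,1) → π∥ = 1+1·λ ≈ 5.23607, π⊥ = 1+1·λ' ≈ 0.76393 ∉ [0.8, 1.4) ⇒ out
candidate 2: (m,n)=(-23,4) → π∥ = -23+4·λ ≈ -6.05573, π⊥ = -23+4·λ' ≈ -23.94427 ∉ [0.8, 1.4) ⇒ out
candidate 3: (m,n)=(6,8) → π∥ = 6+8·λ ≈ 39.88854, π⊥ = 6+8·λ' ≈ 4.11146 ∉ [0.8, 1.4) ⇒ out
candidate 4: (m,n)=(0,-6) → π∥ = 0-6·λ ≈ -25.41641, π⊥ = 0-6·λ' ≈ 1.41641 ∉ [0.8, 1.4) ⇒ out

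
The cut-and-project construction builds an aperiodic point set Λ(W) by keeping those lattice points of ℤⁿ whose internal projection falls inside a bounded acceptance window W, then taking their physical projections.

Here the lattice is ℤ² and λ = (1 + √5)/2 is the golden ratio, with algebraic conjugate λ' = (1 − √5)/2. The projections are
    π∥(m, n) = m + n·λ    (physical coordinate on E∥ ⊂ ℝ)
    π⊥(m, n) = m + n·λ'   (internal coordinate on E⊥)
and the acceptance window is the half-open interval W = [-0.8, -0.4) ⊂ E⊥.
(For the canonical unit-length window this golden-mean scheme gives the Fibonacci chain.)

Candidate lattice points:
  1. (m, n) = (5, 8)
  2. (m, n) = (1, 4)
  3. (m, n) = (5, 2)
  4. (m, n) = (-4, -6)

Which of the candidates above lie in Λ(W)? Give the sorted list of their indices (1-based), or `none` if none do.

λ' = (1−√5)/2 ≈ -0.618034.
candidate 1: (m,n)=(5,8) → π∥ = 5+8·λ ≈ 17.944272, π⊥ = 5+8·λ' ≈ 0.055728 ∉ [-0.8, -0.4) ⇒ out
candidate 2: (m,n)=(1,4) → π∥ = 1+4·λ ≈ 7.472136, π⊥ = 1+4·λ' ≈ -1.472136 ∉ [-0.8, -0.4) ⇒ out
candidate 3: (m,n)=(5,2) → π∥ = 5+2·λ ≈ 8.236068, π⊥ = 5+2·λ' ≈ 3.763932 ∉ [-0.8, -0.4) ⇒ out
candidate 4: (m,n)=(-4,-6) → π∥ = -4-6·λ ≈ -13.708204, π⊥ = -4-6·λ' ≈ -0.291796 ∉ [-0.8, -0.4) ⇒ out

none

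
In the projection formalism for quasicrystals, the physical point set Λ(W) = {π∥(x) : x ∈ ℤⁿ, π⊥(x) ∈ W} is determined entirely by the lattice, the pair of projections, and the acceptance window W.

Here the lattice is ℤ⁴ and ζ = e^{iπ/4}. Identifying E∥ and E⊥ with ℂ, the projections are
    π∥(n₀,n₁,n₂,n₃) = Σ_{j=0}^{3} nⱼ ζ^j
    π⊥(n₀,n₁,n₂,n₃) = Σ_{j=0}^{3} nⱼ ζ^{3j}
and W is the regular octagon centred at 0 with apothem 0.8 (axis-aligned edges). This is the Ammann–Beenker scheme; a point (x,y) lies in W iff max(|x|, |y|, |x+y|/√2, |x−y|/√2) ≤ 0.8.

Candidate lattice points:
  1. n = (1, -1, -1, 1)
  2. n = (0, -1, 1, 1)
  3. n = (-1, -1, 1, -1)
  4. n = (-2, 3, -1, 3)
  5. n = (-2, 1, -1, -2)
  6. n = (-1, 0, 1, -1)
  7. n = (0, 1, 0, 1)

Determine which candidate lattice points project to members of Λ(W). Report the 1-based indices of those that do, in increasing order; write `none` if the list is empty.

none

π⊥(n) = n₀ + n₁ζ³ + n₂ζ⁶ + n₃ζ⁹ where ζ = e^{iπ/4}.
candidate 1: n = (1, -1, -1, 1) → π⊥ ≈ (+2.414214, +1.000000); max(|x|,|y|,|x±y|/√2) = 2.414214 > 0.8 ⇒ ∉ W
candidate 2: n = (0, -1, 1, 1) → π⊥ ≈ (+1.414214, -1.000000); max(|x|,|y|,|x±y|/√2) = 1.707107 > 0.8 ⇒ ∉ W
candidate 3: n = (-1, -1, 1, -1) → π⊥ ≈ (-1.000000, -2.414214); max(|x|,|y|,|x±y|/√2) = 2.414214 > 0.8 ⇒ ∉ W
candidate 4: n = (-2, 3, -1, 3) → π⊥ ≈ (-2.000000, +5.242641); max(|x|,|y|,|x±y|/√2) = 5.242641 > 0.8 ⇒ ∉ W
candidate 5: n = (-2, 1, -1, -2) → π⊥ ≈ (-4.121320, +0.292893); max(|x|,|y|,|x±y|/√2) = 4.121320 > 0.8 ⇒ ∉ W
candidate 6: n = (-1, 0, 1, -1) → π⊥ ≈ (-1.707107, -1.707107); max(|x|,|y|,|x±y|/√2) = 2.414214 > 0.8 ⇒ ∉ W
candidate 7: n = (0, 1, 0, 1) → π⊥ ≈ (+0.000000, +1.414214); max(|x|,|y|,|x±y|/√2) = 1.414214 > 0.8 ⇒ ∉ W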